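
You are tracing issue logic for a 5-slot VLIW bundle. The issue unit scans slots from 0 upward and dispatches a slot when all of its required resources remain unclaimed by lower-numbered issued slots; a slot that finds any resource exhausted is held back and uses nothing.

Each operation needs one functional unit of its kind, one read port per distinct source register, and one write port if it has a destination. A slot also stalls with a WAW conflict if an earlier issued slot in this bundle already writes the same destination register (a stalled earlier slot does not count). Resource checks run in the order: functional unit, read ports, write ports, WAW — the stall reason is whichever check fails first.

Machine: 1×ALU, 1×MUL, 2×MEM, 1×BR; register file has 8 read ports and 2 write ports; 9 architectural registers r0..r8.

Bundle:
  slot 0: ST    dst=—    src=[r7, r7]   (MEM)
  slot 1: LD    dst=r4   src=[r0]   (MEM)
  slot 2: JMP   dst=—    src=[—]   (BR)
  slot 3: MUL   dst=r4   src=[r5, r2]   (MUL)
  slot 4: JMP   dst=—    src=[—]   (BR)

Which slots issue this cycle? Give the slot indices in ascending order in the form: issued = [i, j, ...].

slot 0 (MEM): ISSUE — free A1,Mu1,Ld1,B1 rp7 wp2
slot 1 (MEM): ISSUE — free A1,Mu1,Ld0,B1 rp6 wp1
slot 2 (BR): ISSUE — free A1,Mu1,Ld0,B0 rp6 wp1
slot 3 (MUL): stall WAW — free A1,Mu1,Ld0,B0 rp6 wp1
slot 4 (BR): stall FU — free A1,Mu1,Ld0,B0 rp6 wp1

issued = [0, 1, 2]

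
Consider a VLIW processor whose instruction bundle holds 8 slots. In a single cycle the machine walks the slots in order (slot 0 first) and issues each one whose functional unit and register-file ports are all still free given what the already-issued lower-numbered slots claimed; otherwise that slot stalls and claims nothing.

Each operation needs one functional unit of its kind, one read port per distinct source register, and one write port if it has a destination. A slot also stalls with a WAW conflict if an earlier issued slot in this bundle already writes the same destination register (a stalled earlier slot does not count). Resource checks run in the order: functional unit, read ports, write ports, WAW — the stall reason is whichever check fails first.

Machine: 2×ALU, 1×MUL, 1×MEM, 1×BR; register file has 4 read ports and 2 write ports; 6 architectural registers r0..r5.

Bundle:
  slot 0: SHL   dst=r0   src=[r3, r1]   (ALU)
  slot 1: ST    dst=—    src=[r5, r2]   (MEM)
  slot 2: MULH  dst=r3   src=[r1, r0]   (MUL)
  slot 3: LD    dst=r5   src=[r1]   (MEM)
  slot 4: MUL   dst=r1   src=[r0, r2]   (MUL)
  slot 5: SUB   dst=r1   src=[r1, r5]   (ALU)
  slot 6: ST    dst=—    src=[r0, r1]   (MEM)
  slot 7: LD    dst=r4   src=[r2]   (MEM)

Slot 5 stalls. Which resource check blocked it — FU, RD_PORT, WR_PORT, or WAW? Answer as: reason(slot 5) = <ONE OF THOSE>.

reason(slot 5) = RD_PORT

(0) want 1×ALU +2rd +1wr — yes → AL1|MU1|ME1|BR1|rd2|wr1
(1) want 1×MEM +2rd +0wr — yes → AL1|MU1|ME0|BR1|rd0|wr1
(2) want 1×MUL +2rd +1wr — RD_PORT → AL1|MU1|ME0|BR1|rd0|wr1
(3) want 1×MEM +1rd +1wr — FU → AL1|MU1|ME0|BR1|rd0|wr1
(4) want 1×MUL +2rd +1wr — RD_PORT → AL1|MU1|ME0|BR1|rd0|wr1
(5) want 1×ALU +2rd +1wr — RD_PORT → AL1|MU1|ME0|BR1|rd0|wr1
(6) want 1×MEM +2rd +0wr — FU → AL1|MU1|ME0|BR1|rd0|wr1
(7) want 1×MEM +1rd +1wr — FU → AL1|MU1|ME0|BR1|rd0|wr1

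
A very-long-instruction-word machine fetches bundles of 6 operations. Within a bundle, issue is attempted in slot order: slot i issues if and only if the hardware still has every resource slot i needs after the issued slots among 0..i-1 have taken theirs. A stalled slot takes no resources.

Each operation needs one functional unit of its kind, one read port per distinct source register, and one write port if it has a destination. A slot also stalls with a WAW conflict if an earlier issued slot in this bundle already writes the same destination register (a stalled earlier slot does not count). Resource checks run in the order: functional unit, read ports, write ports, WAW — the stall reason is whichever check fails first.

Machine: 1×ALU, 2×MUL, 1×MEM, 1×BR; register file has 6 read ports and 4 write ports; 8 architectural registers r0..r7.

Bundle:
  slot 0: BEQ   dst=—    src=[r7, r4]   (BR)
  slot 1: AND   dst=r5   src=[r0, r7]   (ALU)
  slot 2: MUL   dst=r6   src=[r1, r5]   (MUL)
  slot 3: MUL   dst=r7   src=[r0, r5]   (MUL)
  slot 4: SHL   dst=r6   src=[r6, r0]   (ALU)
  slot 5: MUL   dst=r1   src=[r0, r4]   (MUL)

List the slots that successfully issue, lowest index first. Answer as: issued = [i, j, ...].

(0) want 1×BR +2rd +0wr — yes → AL1|MU2|ME1|BR0|rd4|wr4
(1) want 1×ALU +2rd +1wr — yes → AL0|MU2|ME1|BR0|rd2|wr3
(2) want 1×MUL +2rd +1wr — yes → AL0|MU1|ME1|BR0|rd0|wr2
(3) want 1×MUL +2rd +1wr — RD_PORT → AL0|MU1|ME1|BR0|rd0|wr2
(4) want 1×ALU +2rd +1wr — FU → AL0|MU1|ME1|BR0|rd0|wr2
(5) want 1×MUL +2rd +1wr — RD_PORT → AL0|MU1|ME1|BR0|rd0|wr2

issued = [0, 1, 2]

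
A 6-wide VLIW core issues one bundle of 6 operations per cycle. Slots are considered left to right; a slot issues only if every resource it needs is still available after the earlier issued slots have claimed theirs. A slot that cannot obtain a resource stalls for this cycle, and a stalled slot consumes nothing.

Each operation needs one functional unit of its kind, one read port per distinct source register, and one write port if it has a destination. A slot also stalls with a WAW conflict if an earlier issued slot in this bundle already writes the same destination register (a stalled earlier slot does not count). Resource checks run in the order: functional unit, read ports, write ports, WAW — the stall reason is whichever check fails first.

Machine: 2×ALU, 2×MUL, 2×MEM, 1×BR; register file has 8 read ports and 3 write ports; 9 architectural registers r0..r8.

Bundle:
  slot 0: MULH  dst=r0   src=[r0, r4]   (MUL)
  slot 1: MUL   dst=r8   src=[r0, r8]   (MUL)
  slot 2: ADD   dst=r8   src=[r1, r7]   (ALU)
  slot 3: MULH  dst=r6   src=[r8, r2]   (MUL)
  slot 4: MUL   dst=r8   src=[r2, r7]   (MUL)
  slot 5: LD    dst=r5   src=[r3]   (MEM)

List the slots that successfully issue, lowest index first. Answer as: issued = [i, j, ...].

issued = [0, 1, 5]

(0) want 1×MUL +2rd +1wr — yes → AL2|MU1|ME2|BR1|rd6|wr2
(1) want 1×MUL +2rd +1wr — yes → AL2|MU0|ME2|BR1|rd4|wr1
(2) want 1×ALU +2rd +1wr — WAW → AL2|MU0|ME2|BR1|rd4|wr1
(3) want 1×MUL +2rd +1wr — FU → AL2|MU0|ME2|BR1|rd4|wr1
(4) want 1×MUL +2rd +1wr — FU → AL2|MU0|ME2|BR1|rd4|wr1
(5) want 1×MEM +1rd +1wr — yes → AL2|MU0|ME1|BR1|rd3|wr0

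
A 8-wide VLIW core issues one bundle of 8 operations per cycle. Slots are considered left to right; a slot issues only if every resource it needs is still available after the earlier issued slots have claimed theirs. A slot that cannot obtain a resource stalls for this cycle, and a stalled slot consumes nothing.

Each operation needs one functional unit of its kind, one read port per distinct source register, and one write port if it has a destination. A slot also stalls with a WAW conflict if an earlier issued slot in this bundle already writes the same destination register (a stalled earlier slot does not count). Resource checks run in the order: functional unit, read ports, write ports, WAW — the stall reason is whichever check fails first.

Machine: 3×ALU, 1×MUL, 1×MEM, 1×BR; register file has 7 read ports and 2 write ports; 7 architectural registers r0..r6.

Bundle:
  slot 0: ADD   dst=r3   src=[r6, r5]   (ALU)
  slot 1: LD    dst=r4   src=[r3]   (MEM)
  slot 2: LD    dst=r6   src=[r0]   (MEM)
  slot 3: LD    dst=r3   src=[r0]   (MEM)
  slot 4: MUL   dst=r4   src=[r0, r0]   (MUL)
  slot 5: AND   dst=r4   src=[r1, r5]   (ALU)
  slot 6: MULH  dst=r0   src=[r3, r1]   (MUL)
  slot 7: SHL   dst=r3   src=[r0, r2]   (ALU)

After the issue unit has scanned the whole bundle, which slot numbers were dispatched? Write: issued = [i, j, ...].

(0) want 1×ALU +2rd +1wr — yes → AL2|MU1|ME1|BR1|rd5|wr1
(1) want 1×MEM +1rd +1wr — yes → AL2|MU1|ME0|BR1|rd4|wr0
(2) want 1×MEM +1rd +1wr — FU → AL2|MU1|ME0|BR1|rd4|wr0
(3) want 1×MEM +1rd +1wr — FU → AL2|MU1|ME0|BR1|rd4|wr0
(4) want 1×MUL +1rd +1wr — WR_PORT → AL2|MU1|ME0|BR1|rd4|wr0
(5) want 1×ALU +2rd +1wr — WR_PORT → AL2|MU1|ME0|BR1|rd4|wr0
(6) want 1×MUL +2rd +1wr — WR_PORT → AL2|MU1|ME0|BR1|rd4|wr0
(7) want 1×ALU +2rd +1wr — WR_PORT → AL2|MU1|ME0|BR1|rd4|wr0

issued = [0, 1]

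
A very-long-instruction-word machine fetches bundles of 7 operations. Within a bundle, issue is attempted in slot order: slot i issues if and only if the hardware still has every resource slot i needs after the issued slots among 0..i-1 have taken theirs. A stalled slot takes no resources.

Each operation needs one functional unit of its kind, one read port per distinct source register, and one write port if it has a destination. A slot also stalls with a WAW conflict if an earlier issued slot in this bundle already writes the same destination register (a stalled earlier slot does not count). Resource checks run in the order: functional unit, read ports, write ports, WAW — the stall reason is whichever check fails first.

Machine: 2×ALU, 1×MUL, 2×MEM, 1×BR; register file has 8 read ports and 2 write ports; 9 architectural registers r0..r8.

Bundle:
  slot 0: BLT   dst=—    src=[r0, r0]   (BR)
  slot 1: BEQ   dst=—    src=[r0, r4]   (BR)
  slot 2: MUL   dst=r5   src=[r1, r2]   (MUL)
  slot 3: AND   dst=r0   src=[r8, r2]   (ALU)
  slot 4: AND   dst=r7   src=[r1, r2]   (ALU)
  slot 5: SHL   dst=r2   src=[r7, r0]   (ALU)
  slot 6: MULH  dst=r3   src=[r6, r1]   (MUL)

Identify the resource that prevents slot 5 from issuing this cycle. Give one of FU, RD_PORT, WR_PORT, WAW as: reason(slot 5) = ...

reason(slot 5) = WR_PORT

(0) want 1×BR +1rd +0wr — yes → AL2|MU1|ME2|BR0|rd7|wr2
(1) want 1×BR +2rd +0wr — FU → AL2|MU1|ME2|BR0|rd7|wr2
(2) want 1×MUL +2rd +1wr — yes → AL2|MU0|ME2|BR0|rd5|wr1
(3) want 1×ALU +2rd +1wr — yes → AL1|MU0|ME2|BR0|rd3|wr0
(4) want 1×ALU +2rd +1wr — WR_PORT → AL1|MU0|ME2|BR0|rd3|wr0
(5) want 1×ALU +2rd +1wr — WR_PORT → AL1|MU0|ME2|BR0|rd3|wr0
(6) want 1×MUL +2rd +1wr — FU → AL1|MU0|ME2|BR0|rd3|wr0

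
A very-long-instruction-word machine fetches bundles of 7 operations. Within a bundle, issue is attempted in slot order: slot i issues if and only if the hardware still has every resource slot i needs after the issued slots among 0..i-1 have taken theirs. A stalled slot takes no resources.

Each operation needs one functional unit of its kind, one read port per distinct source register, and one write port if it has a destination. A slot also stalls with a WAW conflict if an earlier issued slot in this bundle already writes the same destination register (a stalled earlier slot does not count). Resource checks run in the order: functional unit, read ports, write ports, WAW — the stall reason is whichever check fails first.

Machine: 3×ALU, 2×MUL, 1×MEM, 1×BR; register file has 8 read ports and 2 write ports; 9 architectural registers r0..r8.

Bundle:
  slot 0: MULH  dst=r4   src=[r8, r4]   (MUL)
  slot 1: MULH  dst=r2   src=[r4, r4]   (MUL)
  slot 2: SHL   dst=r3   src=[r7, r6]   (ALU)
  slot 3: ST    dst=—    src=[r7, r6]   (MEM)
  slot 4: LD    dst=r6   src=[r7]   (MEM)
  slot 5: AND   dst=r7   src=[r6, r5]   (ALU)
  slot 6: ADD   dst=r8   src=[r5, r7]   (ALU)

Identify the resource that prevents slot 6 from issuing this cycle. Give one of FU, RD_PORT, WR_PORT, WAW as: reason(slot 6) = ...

[0] MUL needs rd=2 wr=1: ok; after: ALU=3 MUL=1 MEM=1 BR=1, R=6, W=1
[1] MUL needs rd=1 wr=1: ok; after: ALU=3 MUL=0 MEM=1 BR=1, R=5, W=0
[2] ALU needs rd=2 wr=1: WR_PORT; after: ALU=3 MUL=0 MEM=1 BR=1, R=5, W=0
[3] MEM needs rd=2 wr=0: ok; after: ALU=3 MUL=0 MEM=0 BR=1, R=3, W=0
[4] MEM needs rd=1 wr=1: FU; after: ALU=3 MUL=0 MEM=0 BR=1, R=3, W=0
[5] ALU needs rd=2 wr=1: WR_PORT; after: ALU=3 MUL=0 MEM=0 BR=1, R=3, W=0
[6] ALU needs rd=2 wr=1: WR_PORT; after: ALU=3 MUL=0 MEM=0 BR=1, R=3, W=0

reason(slot 6) = WR_PORT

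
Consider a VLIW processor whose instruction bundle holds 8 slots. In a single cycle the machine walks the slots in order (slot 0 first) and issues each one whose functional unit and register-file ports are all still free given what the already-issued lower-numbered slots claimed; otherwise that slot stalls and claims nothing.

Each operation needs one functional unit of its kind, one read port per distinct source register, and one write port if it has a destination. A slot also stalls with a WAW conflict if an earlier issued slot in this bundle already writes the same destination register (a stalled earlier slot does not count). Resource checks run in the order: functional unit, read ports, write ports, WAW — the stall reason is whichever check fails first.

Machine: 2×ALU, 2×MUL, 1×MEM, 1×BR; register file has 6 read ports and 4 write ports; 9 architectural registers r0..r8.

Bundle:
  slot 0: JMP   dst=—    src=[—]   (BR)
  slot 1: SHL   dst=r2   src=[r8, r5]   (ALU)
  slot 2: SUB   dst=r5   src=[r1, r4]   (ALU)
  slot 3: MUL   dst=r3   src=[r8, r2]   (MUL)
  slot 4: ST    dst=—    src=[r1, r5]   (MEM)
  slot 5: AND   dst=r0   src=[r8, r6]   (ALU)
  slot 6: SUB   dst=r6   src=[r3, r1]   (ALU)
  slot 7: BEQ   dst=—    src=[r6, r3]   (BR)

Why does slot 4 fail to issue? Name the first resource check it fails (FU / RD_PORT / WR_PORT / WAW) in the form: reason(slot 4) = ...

reason(slot 4) = RD_PORT

(0) want 1×BR +0rd +0wr — yes → AL2|MU2|ME1|BR0|rd6|wr4
(1) want 1×ALU +2rd +1wr — yes → AL1|MU2|ME1|BR0|rd4|wr3
(2) want 1×ALU +2rd +1wr — yes → AL0|MU2|ME1|BR0|rd2|wr2
(3) want 1×MUL +2rd +1wr — yes → AL0|MU1|ME1|BR0|rd0|wr1
(4) want 1×MEM +2rd +0wr — RD_PORT → AL0|MU1|ME1|BR0|rd0|wr1
(5) want 1×ALU +2rd +1wr — FU → AL0|MU1|ME1|BR0|rd0|wr1
(6) want 1×ALU +2rd +1wr — FU → AL0|MU1|ME1|BR0|rd0|wr1
(7) want 1×BR +2rd +0wr — FU → AL0|MU1|ME1|BR0|rd0|wr1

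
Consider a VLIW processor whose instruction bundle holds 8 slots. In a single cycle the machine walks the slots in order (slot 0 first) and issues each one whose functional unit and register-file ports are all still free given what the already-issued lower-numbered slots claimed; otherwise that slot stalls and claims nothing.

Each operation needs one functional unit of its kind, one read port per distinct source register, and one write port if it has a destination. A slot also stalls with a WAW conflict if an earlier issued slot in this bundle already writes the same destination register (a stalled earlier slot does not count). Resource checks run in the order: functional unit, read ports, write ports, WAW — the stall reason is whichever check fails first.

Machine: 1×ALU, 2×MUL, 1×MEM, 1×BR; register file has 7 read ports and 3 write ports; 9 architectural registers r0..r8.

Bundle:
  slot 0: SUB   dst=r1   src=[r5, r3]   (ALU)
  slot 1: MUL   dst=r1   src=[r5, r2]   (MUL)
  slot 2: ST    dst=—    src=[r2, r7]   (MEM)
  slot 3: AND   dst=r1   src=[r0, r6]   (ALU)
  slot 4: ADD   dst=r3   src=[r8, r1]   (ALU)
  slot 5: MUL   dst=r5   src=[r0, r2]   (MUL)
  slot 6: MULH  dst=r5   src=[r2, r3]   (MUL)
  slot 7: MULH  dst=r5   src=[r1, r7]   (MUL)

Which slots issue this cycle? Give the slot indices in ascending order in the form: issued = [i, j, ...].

  0. ALU→r1 ⇒ go  {0A/2Mu/1Ld/1B | 5r 2w}
  1. MUL→r1 ⇒ no(WAW)  {0A/2Mu/1Ld/1B | 5r 2w}
  2. MEM ⇒ go  {0A/2Mu/0Ld/1B | 3r 2w}
  3. ALU→r1 ⇒ no(FU)  {0A/2Mu/0Ld/1B | 3r 2w}
  4. ALU→r3 ⇒ no(FU)  {0A/2Mu/0Ld/1B | 3r 2w}
  5. MUL→r5 ⇒ go  {0A/1Mu/0Ld/1B | 1r 1w}
  6. MUL→r5 ⇒ no(RD_PORT)  {0A/1Mu/0Ld/1B | 1r 1w}
  7. MUL→r5 ⇒ no(RD_PORT)  {0A/1Mu/0Ld/1B | 1r 1w}

issued = [0, 2, 5]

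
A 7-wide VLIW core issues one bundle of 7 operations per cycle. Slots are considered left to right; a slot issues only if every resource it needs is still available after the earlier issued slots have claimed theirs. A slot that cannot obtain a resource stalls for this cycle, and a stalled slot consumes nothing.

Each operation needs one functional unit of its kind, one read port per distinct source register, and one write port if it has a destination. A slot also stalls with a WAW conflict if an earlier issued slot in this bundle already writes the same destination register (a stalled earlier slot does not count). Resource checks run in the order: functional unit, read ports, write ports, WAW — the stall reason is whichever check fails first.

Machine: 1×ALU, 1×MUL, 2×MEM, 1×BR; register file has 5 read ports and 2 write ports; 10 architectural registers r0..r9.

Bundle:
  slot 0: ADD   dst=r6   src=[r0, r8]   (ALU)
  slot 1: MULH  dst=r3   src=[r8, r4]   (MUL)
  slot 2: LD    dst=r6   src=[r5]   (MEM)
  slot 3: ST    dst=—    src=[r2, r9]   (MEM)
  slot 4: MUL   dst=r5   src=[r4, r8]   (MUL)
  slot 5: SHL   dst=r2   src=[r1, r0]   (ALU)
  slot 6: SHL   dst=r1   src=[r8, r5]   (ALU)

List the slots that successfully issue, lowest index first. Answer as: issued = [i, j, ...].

issued = [0, 1]

#0 ALU src=r0,r8 dispatched  <A:0 Mu:1 Ld:2 B:1 rd:3 wr:1>
#1 MUL src=r8,r4 dispatched  <A:0 Mu:0 Ld:2 B:1 rd:1 wr:0>
#2 MEM src=r5 held:WR_PORT  <A:0 Mu:0 Ld:2 B:1 rd:1 wr:0>
#3 MEM src=r2,r9 held:RD_PORT  <A:0 Mu:0 Ld:2 B:1 rd:1 wr:0>
#4 MUL src=r4,r8 held:FU  <A:0 Mu:0 Ld:2 B:1 rd:1 wr:0>
#5 ALU src=r1,r0 held:FU  <A:0 Mu:0 Ld:2 B:1 rd:1 wr:0>
#6 ALU src=r8,r5 held:FU  <A:0 Mu:0 Ld:2 B:1 rd:1 wr:0>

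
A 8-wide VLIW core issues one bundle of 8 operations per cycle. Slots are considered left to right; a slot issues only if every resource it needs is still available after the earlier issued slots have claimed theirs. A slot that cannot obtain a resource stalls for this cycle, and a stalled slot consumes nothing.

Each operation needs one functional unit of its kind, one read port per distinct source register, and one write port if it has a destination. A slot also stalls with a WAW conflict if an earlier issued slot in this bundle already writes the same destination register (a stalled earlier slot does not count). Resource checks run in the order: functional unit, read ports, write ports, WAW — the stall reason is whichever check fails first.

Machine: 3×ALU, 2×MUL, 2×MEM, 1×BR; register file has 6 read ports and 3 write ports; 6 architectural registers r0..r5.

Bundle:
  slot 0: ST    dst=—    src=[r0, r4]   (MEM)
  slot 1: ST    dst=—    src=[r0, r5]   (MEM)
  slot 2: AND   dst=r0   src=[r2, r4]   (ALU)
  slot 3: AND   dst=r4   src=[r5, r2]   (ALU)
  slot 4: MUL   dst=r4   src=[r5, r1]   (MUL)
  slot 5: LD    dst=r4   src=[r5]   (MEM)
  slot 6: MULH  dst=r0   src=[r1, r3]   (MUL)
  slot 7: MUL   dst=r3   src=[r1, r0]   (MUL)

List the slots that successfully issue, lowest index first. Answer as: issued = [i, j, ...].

#0 MEM src=r0,r4 dispatched  <A:3 Mu:2 Ld:1 B:1 rd:4 wr:3>
#1 MEM src=r0,r5 dispatched  <A:3 Mu:2 Ld:0 B:1 rd:2 wr:3>
#2 ALU src=r2,r4 dispatched  <A:2 Mu:2 Ld:0 B:1 rd:0 wr:2>
#3 ALU src=r5,r2 held:RD_PORT  <A:2 Mu:2 Ld:0 B:1 rd:0 wr:2>
#4 MUL src=r5,r1 held:RD_PORT  <A:2 Mu:2 Ld:0 B:1 rd:0 wr:2>
#5 MEM src=r5 held:FU  <A:2 Mu:2 Ld:0 B:1 rd:0 wr:2>
#6 MUL src=r1,r3 held:RD_PORT  <A:2 Mu:2 Ld:0 B:1 rd:0 wr:2>
#7 MUL src=r1,r0 held:RD_PORT  <A:2 Mu:2 Ld:0 B:1 rd:0 wr:2>

issued = [0, 1, 2]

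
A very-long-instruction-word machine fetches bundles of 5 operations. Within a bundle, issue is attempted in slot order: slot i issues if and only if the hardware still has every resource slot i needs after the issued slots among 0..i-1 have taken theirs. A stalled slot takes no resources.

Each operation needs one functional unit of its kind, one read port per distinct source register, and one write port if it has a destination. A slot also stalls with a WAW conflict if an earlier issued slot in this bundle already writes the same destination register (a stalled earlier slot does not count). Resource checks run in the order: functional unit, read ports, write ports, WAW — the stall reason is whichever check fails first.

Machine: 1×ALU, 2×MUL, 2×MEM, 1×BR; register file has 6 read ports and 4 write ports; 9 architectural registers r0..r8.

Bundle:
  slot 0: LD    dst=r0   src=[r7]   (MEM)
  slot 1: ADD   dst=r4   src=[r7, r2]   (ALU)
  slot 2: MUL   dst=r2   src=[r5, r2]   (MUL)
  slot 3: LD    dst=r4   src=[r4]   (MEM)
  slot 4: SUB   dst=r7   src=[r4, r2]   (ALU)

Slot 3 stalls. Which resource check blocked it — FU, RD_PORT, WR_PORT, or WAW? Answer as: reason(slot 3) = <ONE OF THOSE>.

  0. MEM→r0 ⇒ go  {1A/2Mu/1Ld/1B | 5r 3w}
  1. ALU→r4 ⇒ go  {0A/2Mu/1Ld/1B | 3r 2w}
  2. MUL→r2 ⇒ go  {0A/1Mu/1Ld/1B | 1r 1w}
  3. MEM→r4 ⇒ no(WAW)  {0A/1Mu/1Ld/1B | 1r 1w}
  4. ALU→r7 ⇒ no(FU)  {0A/1Mu/1Ld/1B | 1r 1w}

reason(slot 3) = WAW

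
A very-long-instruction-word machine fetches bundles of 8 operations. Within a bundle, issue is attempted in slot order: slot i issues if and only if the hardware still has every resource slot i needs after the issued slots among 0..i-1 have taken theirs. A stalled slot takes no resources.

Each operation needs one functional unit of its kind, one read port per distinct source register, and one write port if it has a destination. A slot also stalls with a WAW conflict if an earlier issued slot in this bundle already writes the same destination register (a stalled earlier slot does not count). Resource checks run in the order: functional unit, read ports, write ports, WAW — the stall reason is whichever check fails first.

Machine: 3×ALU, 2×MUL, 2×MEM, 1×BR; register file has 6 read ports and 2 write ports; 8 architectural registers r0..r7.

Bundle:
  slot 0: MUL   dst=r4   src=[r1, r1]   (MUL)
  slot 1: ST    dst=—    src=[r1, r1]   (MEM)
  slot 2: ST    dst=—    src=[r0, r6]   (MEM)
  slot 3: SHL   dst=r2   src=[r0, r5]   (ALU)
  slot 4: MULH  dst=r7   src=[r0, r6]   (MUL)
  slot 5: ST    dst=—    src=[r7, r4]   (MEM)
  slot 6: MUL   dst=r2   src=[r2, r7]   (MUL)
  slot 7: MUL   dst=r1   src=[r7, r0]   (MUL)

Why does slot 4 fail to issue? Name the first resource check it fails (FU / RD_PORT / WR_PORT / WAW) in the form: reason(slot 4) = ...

reason(slot 4) = RD_PORT

  0. MUL→r4 ⇒ go  {3A/1Mu/2Ld/1B | 5r 1w}
  1. MEM ⇒ go  {3A/1Mu/1Ld/1B | 4r 1w}
  2. MEM ⇒ go  {3A/1Mu/0Ld/1B | 2r 1w}
  3. ALU→r2 ⇒ go  {2A/1Mu/0Ld/1B | 0r 0w}
  4. MUL→r7 ⇒ no(RD_PORT)  {2A/1Mu/0Ld/1B | 0r 0w}
  5. MEM ⇒ no(FU)  {2A/1Mu/0Ld/1B | 0r 0w}
  6. MUL→r2 ⇒ no(RD_PORT)  {2A/1Mu/0Ld/1B | 0r 0w}
  7. MUL→r1 ⇒ no(RD_PORT)  {2A/1Mu/0Ld/1B | 0r 0w}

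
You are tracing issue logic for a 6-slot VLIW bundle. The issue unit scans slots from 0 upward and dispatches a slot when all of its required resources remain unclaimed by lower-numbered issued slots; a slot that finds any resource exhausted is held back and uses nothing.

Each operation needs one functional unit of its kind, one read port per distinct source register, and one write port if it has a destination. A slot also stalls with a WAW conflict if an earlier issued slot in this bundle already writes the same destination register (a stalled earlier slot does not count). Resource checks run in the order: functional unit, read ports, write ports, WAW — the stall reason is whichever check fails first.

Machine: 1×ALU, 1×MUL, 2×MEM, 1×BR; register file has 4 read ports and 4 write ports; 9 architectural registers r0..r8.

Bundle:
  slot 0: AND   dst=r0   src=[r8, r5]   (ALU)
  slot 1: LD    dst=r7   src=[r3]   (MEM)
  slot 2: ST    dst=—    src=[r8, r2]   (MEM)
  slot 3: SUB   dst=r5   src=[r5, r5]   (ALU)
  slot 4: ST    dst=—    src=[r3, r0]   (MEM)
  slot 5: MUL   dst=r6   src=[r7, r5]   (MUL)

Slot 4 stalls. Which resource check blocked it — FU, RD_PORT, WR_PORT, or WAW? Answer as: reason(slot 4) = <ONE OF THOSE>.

reason(slot 4) = RD_PORT

(0) want 1×ALU +2rd +1wr — yes → AL0|MU1|ME2|BR1|rd2|wr3
(1) want 1×MEM +1rd +1wr — yes → AL0|MU1|ME1|BR1|rd1|wr2
(2) want 1×MEM +2rd +0wr — RD_PORT → AL0|MU1|ME1|BR1|rd1|wr2
(3) want 1×ALU +1rd +1wr — FU → AL0|MU1|ME1|BR1|rd1|wr2
(4) want 1×MEM +2rd +0wr — RD_PORT → AL0|MU1|ME1|BR1|rd1|wr2
(5) want 1×MUL +2rd +1wr — RD_PORT → AL0|MU1|ME1|BR1|rd1|wr2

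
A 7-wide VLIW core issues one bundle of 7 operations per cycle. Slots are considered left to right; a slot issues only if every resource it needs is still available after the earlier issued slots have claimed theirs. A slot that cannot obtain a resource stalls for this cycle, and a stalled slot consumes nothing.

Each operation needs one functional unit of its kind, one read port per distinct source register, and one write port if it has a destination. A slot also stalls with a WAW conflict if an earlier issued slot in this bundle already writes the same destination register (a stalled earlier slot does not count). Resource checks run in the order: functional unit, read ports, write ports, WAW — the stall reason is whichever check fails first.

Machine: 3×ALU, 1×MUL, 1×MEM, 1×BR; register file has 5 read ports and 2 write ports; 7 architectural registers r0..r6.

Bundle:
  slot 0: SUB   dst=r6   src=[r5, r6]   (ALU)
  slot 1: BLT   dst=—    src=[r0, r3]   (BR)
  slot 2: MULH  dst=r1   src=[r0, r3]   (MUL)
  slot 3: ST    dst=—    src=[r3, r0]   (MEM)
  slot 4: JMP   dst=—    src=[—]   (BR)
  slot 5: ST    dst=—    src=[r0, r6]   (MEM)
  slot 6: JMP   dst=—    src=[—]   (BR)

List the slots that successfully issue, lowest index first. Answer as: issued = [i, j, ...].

issued = [0, 1]

slot 0 (ALU): ISSUE — free A2,Mu1,Ld1,B1 rp3 wp1
slot 1 (BR): ISSUE — free A2,Mu1,Ld1,B0 rp1 wp1
slot 2 (MUL): stall RD_PORT — free A2,Mu1,Ld1,B0 rp1 wp1
slot 3 (MEM): stall RD_PORT — free A2,Mu1,Ld1,B0 rp1 wp1
slot 4 (BR): stall FU — free A2,Mu1,Ld1,B0 rp1 wp1
slot 5 (MEM): stall RD_PORT — free A2,Mu1,Ld1,B0 rp1 wp1
slot 6 (BR): stall FU — free A2,Mu1,Ld1,B0 rp1 wp1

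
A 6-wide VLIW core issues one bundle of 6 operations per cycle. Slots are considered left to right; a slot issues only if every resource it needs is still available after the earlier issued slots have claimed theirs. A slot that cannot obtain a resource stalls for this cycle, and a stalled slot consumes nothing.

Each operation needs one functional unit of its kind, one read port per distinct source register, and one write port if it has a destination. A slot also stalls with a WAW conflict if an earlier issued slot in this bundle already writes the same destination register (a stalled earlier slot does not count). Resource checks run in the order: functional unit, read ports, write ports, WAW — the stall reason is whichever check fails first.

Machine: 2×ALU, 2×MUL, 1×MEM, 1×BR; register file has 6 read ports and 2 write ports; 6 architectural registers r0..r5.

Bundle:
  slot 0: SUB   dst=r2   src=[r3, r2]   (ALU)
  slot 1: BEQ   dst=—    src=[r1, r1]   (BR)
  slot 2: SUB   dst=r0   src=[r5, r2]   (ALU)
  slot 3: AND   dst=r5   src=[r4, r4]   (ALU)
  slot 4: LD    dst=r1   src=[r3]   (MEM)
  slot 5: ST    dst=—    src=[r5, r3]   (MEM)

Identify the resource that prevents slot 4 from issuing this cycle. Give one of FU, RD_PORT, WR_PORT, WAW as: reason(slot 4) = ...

reason(slot 4) = WR_PORT

[0] ALU needs rd=2 wr=1: ok; after: ALU=1 MUL=2 MEM=1 BR=1, R=4, W=1
[1] BR needs rd=1 wr=0: ok; after: ALU=1 MUL=2 MEM=1 BR=0, R=3, W=1
[2] ALU needs rd=2 wr=1: ok; after: ALU=0 MUL=2 MEM=1 BR=0, R=1, W=0
[3] ALU needs rd=1 wr=1: FU; after: ALU=0 MUL=2 MEM=1 BR=0, R=1, W=0
[4] MEM needs rd=1 wr=1: WR_PORT; after: ALU=0 MUL=2 MEM=1 BR=0, R=1, W=0
[5] MEM needs rd=2 wr=0: RD_PORT; after: ALU=0 MUL=2 MEM=1 BR=0, R=1, W=0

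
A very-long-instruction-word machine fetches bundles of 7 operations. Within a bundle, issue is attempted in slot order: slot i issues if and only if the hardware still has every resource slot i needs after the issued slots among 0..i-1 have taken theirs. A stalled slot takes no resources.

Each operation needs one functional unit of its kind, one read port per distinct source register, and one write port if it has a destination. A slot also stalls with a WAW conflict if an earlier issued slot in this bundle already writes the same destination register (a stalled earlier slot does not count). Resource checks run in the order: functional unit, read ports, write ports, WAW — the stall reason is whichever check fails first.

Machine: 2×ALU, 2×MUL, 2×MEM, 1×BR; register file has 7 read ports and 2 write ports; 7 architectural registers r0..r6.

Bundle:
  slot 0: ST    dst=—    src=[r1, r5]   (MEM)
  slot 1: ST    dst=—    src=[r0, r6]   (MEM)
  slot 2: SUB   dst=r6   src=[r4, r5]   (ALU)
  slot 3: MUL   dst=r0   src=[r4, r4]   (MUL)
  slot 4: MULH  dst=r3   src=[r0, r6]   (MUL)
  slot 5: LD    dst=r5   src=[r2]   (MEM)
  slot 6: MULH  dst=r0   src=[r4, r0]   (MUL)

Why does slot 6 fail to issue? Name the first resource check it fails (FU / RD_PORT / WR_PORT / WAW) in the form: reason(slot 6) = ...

  0. MEM ⇒ go  {2A/2Mu/1Ld/1B | 5r 2w}
  1. MEM ⇒ go  {2A/2Mu/0Ld/1B | 3r 2w}
  2. ALU→r6 ⇒ go  {1A/2Mu/0Ld/1B | 1r 1w}
  3. MUL→r0 ⇒ go  {1A/1Mu/0Ld/1B | 0r 0w}
  4. MUL→r3 ⇒ no(RD_PORT)  {1A/1Mu/0Ld/1B | 0r 0w}
  5. MEM→r5 ⇒ no(FU)  {1A/1Mu/0Ld/1B | 0r 0w}
  6. MUL→r0 ⇒ no(RD_PORT)  {1A/1Mu/0Ld/1B | 0r 0w}

reason(slot 6) = RD_PORT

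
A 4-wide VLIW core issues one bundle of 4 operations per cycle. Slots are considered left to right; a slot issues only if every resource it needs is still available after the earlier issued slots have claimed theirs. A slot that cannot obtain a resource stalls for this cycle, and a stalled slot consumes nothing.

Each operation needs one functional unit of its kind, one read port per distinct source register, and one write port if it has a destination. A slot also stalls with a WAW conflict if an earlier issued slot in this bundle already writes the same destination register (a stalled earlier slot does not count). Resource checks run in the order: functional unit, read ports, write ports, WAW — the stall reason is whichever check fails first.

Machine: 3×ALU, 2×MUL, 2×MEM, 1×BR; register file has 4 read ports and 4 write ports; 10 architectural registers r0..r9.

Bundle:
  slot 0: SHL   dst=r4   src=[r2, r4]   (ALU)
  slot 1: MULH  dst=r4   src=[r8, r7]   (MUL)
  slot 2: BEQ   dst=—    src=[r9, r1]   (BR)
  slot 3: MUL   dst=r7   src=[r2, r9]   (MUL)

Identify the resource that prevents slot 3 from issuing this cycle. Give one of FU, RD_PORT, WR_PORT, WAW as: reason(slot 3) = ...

  0. ALU→r4 ⇒ go  {2A/2Mu/2Ld/1B | 2r 3w}
  1. MUL→r4 ⇒ no(WAW)  {2A/2Mu/2Ld/1B | 2r 3w}
  2. BR ⇒ go  {2A/2Mu/2Ld/0B | 0r 3w}
  3. MUL→r7 ⇒ no(RD_PORT)  {2A/2Mu/2Ld/0B | 0r 3w}

reason(slot 3) = RD_PORT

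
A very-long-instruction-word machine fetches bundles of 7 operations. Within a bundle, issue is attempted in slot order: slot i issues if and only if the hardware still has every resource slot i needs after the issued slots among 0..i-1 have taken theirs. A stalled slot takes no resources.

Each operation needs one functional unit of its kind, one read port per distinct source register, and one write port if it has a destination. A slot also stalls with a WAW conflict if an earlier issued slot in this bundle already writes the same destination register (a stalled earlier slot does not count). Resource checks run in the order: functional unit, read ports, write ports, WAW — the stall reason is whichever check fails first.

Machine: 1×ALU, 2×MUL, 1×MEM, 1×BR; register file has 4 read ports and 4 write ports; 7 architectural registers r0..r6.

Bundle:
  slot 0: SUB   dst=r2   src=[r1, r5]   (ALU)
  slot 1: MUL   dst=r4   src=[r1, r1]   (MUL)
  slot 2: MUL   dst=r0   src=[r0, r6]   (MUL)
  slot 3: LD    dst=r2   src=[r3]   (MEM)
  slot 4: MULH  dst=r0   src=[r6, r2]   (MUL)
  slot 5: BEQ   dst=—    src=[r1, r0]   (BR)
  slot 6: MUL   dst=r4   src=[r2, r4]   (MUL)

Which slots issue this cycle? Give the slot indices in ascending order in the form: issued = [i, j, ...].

  0. ALU→r2 ⇒ go  {0A/2Mu/1Ld/1B | 2r 3w}
  1. MUL→r4 ⇒ go  {0A/1Mu/1Ld/1B | 1r 2w}
  2. MUL→r0 ⇒ no(RD_PORT)  {0A/1Mu/1Ld/1B | 1r 2w}
  3. MEM→r2 ⇒ no(WAW)  {0A/1Mu/1Ld/1B | 1r 2w}
  4. MUL→r0 ⇒ no(RD_PORT)  {0A/1Mu/1Ld/1B | 1r 2w}
  5. BR ⇒ no(RD_PORT)  {0A/1Mu/1Ld/1B | 1r 2w}
  6. MUL→r4 ⇒ no(RD_PORT)  {0A/1Mu/1Ld/1B | 1r 2w}

issued = [0, 1]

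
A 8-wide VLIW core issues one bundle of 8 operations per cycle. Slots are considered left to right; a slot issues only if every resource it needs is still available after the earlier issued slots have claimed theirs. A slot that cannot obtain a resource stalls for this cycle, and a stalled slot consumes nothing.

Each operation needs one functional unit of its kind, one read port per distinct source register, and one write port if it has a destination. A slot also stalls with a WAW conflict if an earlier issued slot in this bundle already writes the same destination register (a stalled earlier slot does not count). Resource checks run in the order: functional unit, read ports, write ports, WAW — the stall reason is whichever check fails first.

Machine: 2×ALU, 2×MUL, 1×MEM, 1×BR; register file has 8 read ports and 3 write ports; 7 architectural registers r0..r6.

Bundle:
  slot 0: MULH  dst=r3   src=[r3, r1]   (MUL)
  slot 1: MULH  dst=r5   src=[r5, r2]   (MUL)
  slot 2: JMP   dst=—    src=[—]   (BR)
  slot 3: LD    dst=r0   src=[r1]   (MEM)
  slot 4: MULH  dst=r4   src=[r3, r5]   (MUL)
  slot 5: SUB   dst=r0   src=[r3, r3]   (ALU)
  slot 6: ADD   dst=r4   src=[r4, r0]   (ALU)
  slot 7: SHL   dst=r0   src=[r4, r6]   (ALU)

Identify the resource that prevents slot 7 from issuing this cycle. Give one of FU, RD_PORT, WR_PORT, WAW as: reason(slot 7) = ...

  0. MUL→r3 ⇒ go  {2A/1Mu/1Ld/1B | 6r 2w}
  1. MUL→r5 ⇒ go  {2A/0Mu/1Ld/1B | 4r 1w}
  2. BR ⇒ go  {2A/0Mu/1Ld/0B | 4r 1w}
  3. MEM→r0 ⇒ go  {2A/0Mu/0Ld/0B | 3r 0w}
  4. MUL→r4 ⇒ no(FU)  {2A/0Mu/0Ld/0B | 3r 0w}
  5. ALU→r0 ⇒ no(WR_PORT)  {2A/0Mu/0Ld/0B | 3r 0w}
  6. ALU→r4 ⇒ no(WR_PORT)  {2A/0Mu/0Ld/0B | 3r 0w}
  7. ALU→r0 ⇒ no(WR_PORT)  {2A/0Mu/0Ld/0B | 3r 0w}

reason(slot 7) = WR_PORT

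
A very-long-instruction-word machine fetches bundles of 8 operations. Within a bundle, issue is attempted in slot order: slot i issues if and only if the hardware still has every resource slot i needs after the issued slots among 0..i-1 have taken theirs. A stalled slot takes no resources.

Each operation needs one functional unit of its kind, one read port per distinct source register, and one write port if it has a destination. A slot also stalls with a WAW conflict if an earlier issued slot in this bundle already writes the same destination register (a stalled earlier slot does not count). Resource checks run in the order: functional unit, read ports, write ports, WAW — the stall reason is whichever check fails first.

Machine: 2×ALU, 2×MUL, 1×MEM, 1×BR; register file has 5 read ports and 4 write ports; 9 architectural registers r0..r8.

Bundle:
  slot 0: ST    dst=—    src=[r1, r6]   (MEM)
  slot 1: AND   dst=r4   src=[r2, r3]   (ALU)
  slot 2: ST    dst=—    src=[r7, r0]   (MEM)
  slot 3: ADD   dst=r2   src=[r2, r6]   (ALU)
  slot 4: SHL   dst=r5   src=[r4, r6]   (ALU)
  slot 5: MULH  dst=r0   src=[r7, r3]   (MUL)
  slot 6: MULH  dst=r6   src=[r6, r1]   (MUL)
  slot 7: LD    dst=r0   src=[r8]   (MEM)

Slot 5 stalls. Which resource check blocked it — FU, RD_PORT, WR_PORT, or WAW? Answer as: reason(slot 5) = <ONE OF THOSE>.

reason(slot 5) = RD_PORT

(0) want 1×MEM +2rd +0wr — yes → AL2|MU2|ME0|BR1|rd3|wr4
(1) want 1×ALU +2rd +1wr — yes → AL1|MU2|ME0|BR1|rd1|wr3
(2) want 1×MEM +2rd +0wr — FU → AL1|MU2|ME0|BR1|rd1|wr3
(3) want 1×ALU +2rd +1wr — RD_PORT → AL1|MU2|ME0|BR1|rd1|wr3
(4) want 1×ALU +2rd +1wr — RD_PORT → AL1|MU2|ME0|BR1|rd1|wr3
(5) want 1×MUL +2rd +1wr — RD_PORT → AL1|MU2|ME0|BR1|rd1|wr3
(6) want 1×MUL +2rd +1wr — RD_PORT → AL1|MU2|ME0|BR1|rd1|wr3
(7) want 1×MEM +1rd +1wr — FU → AL1|MU2|ME0|BR1|rd1|wr3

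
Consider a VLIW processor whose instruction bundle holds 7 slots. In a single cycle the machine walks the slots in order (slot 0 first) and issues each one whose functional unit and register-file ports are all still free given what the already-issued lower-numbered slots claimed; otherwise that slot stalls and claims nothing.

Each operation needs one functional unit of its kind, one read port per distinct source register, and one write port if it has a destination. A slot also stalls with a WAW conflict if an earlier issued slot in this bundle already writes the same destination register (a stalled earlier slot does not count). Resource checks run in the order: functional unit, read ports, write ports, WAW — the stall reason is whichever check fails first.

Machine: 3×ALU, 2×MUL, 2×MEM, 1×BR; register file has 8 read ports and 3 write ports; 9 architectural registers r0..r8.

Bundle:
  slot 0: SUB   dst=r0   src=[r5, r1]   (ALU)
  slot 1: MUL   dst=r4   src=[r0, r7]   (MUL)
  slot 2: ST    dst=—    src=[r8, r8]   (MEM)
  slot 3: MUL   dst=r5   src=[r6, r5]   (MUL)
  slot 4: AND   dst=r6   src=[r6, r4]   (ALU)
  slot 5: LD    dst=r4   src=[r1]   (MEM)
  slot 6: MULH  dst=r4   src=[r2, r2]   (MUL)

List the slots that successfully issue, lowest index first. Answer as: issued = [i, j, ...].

(0) want 1×ALU +2rd +1wr — yes → AL2|MU2|ME2|BR1|rd6|wr2
(1) want 1×MUL +2rd +1wr — yes → AL2|MU1|ME2|BR1|rd4|wr1
(2) want 1×MEM +1rd +0wr — yes → AL2|MU1|ME1|BR1|rd3|wr1
(3) want 1×MUL +2rd +1wr — yes → AL2|MU0|ME1|BR1|rd1|wr0
(4) want 1×ALU +2rd +1wr — RD_PORT → AL2|MU0|ME1|BR1|rd1|wr0
(5) want 1×MEM +1rd +1wr — WR_PORT → AL2|MU0|ME1|BR1|rd1|wr0
(6) want 1×MUL +1rd +1wr — FU → AL2|MU0|ME1|BR1|rd1|wr0

issued = [0, 1, 2, 3]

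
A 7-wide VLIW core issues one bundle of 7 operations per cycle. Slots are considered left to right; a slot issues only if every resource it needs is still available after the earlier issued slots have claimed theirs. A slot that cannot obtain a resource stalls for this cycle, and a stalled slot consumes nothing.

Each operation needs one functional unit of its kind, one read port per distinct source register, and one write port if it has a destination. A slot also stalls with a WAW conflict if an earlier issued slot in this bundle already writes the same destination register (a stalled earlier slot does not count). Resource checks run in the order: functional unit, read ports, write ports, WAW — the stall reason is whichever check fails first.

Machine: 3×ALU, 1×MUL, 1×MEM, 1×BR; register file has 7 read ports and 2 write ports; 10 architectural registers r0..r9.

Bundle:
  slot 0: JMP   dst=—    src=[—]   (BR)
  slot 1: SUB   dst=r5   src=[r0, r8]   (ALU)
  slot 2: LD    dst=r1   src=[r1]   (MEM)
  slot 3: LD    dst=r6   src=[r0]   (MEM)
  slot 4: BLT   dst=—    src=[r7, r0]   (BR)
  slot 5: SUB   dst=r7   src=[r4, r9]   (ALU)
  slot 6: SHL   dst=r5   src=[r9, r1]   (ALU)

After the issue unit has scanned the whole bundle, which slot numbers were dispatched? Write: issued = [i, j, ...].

issued = [0, 1, 2]

  0. BR ⇒ go  {3A/1Mu/1Ld/0B | 7r 2w}
  1. ALU→r5 ⇒ go  {2A/1Mu/1Ld/0B | 5r 1w}
  2. MEM→r1 ⇒ go  {2A/1Mu/0Ld/0B | 4r 0w}
  3. MEM→r6 ⇒ no(FU)  {2A/1Mu/0Ld/0B | 4r 0w}
  4. BR ⇒ no(FU)  {2A/1Mu/0Ld/0B | 4r 0w}
  5. ALU→r7 ⇒ no(WR_PORT)  {2A/1Mu/0Ld/0B | 4r 0w}
  6. ALU→r5 ⇒ no(WR_PORT)  {2A/1Mu/0Ld/0B | 4r 0w}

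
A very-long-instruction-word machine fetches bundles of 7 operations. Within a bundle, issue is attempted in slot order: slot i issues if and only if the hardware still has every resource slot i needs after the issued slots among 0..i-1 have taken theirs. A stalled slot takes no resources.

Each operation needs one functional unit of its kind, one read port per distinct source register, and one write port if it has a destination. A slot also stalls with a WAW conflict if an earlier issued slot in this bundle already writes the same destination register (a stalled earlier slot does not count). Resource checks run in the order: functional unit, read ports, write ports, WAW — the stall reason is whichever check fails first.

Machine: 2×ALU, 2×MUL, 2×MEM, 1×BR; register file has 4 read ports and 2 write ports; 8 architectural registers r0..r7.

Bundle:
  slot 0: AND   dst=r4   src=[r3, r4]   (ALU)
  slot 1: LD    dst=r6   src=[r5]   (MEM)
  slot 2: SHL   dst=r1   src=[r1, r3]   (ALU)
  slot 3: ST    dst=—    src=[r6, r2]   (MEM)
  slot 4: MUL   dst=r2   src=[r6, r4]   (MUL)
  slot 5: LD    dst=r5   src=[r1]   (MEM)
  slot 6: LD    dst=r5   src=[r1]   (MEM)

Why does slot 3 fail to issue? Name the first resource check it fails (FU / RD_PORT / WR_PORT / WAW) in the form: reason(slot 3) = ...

reason(slot 3) = RD_PORT

slot 0 (ALU): ISSUE — free A1,Mu2,Ld2,B1 rp2 wp1
slot 1 (MEM): ISSUE — free A1,Mu2,Ld1,B1 rp1 wp0
slot 2 (ALU): stall RD_PORT — free A1,Mu2,Ld1,B1 rp1 wp0
slot 3 (MEM): stall RD_PORT — free A1,Mu2,Ld1,B1 rp1 wp0
slot 4 (MUL): stall RD_PORT — free A1,Mu2,Ld1,B1 rp1 wp0
slot 5 (MEM): stall WR_PORT — free A1,Mu2,Ld1,B1 rp1 wp0
slot 6 (MEM): stall WR_PORT — free A1,Mu2,Ld1,B1 rp1 wp0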